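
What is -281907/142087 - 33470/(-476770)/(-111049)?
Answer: -1492552343416100/752277230602051 ≈ -1.9840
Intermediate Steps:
-281907/142087 - 33470/(-476770)/(-111049) = -281907*1/142087 - 33470*(-1/476770)*(-1/111049) = -281907/142087 + (3347/47677)*(-1/111049) = -281907/142087 - 3347/5294483173 = -1492552343416100/752277230602051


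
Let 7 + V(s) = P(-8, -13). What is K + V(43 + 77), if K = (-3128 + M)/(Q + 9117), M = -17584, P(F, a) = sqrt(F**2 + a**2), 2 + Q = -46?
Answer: -28065/3023 + sqrt(233) ≈ 5.9805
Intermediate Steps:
Q = -48 (Q = -2 - 46 = -48)
V(s) = -7 + sqrt(233) (V(s) = -7 + sqrt((-8)**2 + (-13)**2) = -7 + sqrt(64 + 169) = -7 + sqrt(233))
K = -6904/3023 (K = (-3128 - 17584)/(-48 + 9117) = -20712/9069 = -20712*1/9069 = -6904/3023 ≈ -2.2838)
K + V(43 + 77) = -6904/3023 + (-7 + sqrt(233)) = -28065/3023 + sqrt(233)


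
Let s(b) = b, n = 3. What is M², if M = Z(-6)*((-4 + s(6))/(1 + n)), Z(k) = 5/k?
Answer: 25/144 ≈ 0.17361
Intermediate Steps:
M = -5/12 (M = (5/(-6))*((-4 + 6)/(1 + 3)) = (5*(-⅙))*(2/4) = -5/(3*4) = -⅚*½ = -5/12 ≈ -0.41667)
M² = (-5/12)² = 25/144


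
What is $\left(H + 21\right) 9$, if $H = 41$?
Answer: $558$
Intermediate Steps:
$\left(H + 21\right) 9 = \left(41 + 21\right) 9 = 62 \cdot 9 = 558$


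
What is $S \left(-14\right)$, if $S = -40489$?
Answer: $566846$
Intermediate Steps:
$S \left(-14\right) = \left(-40489\right) \left(-14\right) = 566846$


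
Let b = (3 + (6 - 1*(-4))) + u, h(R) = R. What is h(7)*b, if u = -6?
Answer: 49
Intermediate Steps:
b = 7 (b = (3 + (6 - 1*(-4))) - 6 = (3 + (6 + 4)) - 6 = (3 + 10) - 6 = 13 - 6 = 7)
h(7)*b = 7*7 = 49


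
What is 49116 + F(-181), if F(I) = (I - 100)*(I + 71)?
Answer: 80026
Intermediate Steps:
F(I) = (-100 + I)*(71 + I)
49116 + F(-181) = 49116 + (-7100 + (-181)**2 - 29*(-181)) = 49116 + (-7100 + 32761 + 5249) = 49116 + 30910 = 80026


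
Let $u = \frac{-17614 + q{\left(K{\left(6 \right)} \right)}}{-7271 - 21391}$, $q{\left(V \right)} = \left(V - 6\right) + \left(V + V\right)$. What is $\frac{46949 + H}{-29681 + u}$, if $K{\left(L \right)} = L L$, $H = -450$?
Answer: $- \frac{666377169}{425349655} \approx -1.5667$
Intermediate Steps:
$K{\left(L \right)} = L^{2}$
$q{\left(V \right)} = -6 + 3 V$ ($q{\left(V \right)} = \left(-6 + V\right) + 2 V = -6 + 3 V$)
$u = \frac{8756}{14331}$ ($u = \frac{-17614 - \left(6 - 3 \cdot 6^{2}\right)}{-7271 - 21391} = \frac{-17614 + \left(-6 + 3 \cdot 36\right)}{-28662} = \left(-17614 + \left(-6 + 108\right)\right) \left(- \frac{1}{28662}\right) = \left(-17614 + 102\right) \left(- \frac{1}{28662}\right) = \left(-17512\right) \left(- \frac{1}{28662}\right) = \frac{8756}{14331} \approx 0.61098$)
$\frac{46949 + H}{-29681 + u} = \frac{46949 - 450}{-29681 + \frac{8756}{14331}} = \frac{46499}{- \frac{425349655}{14331}} = 46499 \left(- \frac{14331}{425349655}\right) = - \frac{666377169}{425349655}$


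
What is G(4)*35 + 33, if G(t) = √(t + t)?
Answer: 33 + 70*√2 ≈ 131.99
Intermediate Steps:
G(t) = √2*√t (G(t) = √(2*t) = √2*√t)
G(4)*35 + 33 = (√2*√4)*35 + 33 = (√2*2)*35 + 33 = (2*√2)*35 + 33 = 70*√2 + 33 = 33 + 70*√2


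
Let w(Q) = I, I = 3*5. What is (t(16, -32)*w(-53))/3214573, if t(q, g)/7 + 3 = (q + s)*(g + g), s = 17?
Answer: -222075/3214573 ≈ -0.069084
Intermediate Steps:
t(q, g) = -21 + 14*g*(17 + q) (t(q, g) = -21 + 7*((q + 17)*(g + g)) = -21 + 7*((17 + q)*(2*g)) = -21 + 7*(2*g*(17 + q)) = -21 + 14*g*(17 + q))
I = 15
w(Q) = 15
(t(16, -32)*w(-53))/3214573 = ((-21 + 238*(-32) + 14*(-32)*16)*15)/3214573 = ((-21 - 7616 - 7168)*15)*(1/3214573) = -14805*15*(1/3214573) = -222075*1/3214573 = -222075/3214573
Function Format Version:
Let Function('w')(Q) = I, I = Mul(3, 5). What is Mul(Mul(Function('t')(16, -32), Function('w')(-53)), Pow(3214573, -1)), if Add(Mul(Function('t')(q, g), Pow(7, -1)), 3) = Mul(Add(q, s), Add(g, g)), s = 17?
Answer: Rational(-222075, 3214573) ≈ -0.069084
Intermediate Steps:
Function('t')(q, g) = Add(-21, Mul(14, g, Add(17, q))) (Function('t')(q, g) = Add(-21, Mul(7, Mul(Add(q, 17), Add(g, g)))) = Add(-21, Mul(7, Mul(Add(17, q), Mul(2, g)))) = Add(-21, Mul(7, Mul(2, g, Add(17, q)))) = Add(-21, Mul(14, g, Add(17, q))))
I = 15
Function('w')(Q) = 15
Mul(Mul(Function('t')(16, -32), Function('w')(-53)), Pow(3214573, -1)) = Mul(Mul(Add(-21, Mul(238, -32), Mul(14, -32, 16)), 15), Pow(3214573, -1)) = Mul(Mul(Add(-21, -7616, -7168), 15), Rational(1, 3214573)) = Mul(Mul(-14805, 15), Rational(1, 3214573)) = Mul(-222075, Rational(1, 3214573)) = Rational(-222075, 3214573)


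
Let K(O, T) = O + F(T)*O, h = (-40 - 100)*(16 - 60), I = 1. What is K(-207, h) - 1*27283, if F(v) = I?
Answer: -27697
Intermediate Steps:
F(v) = 1
h = 6160 (h = -140*(-44) = 6160)
K(O, T) = 2*O (K(O, T) = O + 1*O = O + O = 2*O)
K(-207, h) - 1*27283 = 2*(-207) - 1*27283 = -414 - 27283 = -27697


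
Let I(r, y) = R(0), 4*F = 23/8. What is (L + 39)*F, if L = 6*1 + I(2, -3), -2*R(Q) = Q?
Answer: 1035/32 ≈ 32.344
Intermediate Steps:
F = 23/32 (F = (23/8)/4 = (23*(⅛))/4 = (¼)*(23/8) = 23/32 ≈ 0.71875)
R(Q) = -Q/2
I(r, y) = 0 (I(r, y) = -½*0 = 0)
L = 6 (L = 6*1 + 0 = 6 + 0 = 6)
(L + 39)*F = (6 + 39)*(23/32) = 45*(23/32) = 1035/32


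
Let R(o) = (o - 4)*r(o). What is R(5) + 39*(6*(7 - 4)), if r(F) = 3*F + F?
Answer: 722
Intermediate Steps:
r(F) = 4*F
R(o) = 4*o*(-4 + o) (R(o) = (o - 4)*(4*o) = (-4 + o)*(4*o) = 4*o*(-4 + o))
R(5) + 39*(6*(7 - 4)) = 4*5*(-4 + 5) + 39*(6*(7 - 4)) = 4*5*1 + 39*(6*3) = 20 + 39*18 = 20 + 702 = 722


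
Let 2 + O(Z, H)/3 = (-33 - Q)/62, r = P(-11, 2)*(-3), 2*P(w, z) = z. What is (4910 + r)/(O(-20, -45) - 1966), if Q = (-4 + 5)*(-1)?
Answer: -21731/8740 ≈ -2.4864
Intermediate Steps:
Q = -1 (Q = 1*(-1) = -1)
P(w, z) = z/2
r = -3 (r = ((½)*2)*(-3) = 1*(-3) = -3)
O(Z, H) = -234/31 (O(Z, H) = -6 + 3*((-33 - 1*(-1))/62) = -6 + 3*((-33 + 1)*(1/62)) = -6 + 3*(-32*1/62) = -6 + 3*(-16/31) = -6 - 48/31 = -234/31)
(4910 + r)/(O(-20, -45) - 1966) = (4910 - 3)/(-234/31 - 1966) = 4907/(-61180/31) = 4907*(-31/61180) = -21731/8740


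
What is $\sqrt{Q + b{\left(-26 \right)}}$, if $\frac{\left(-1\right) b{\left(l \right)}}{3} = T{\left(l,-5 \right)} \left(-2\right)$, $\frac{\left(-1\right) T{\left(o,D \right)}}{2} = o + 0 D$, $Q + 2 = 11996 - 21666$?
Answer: $12 i \sqrt{65} \approx 96.747 i$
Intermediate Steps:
$Q = -9672$ ($Q = -2 + \left(11996 - 21666\right) = -2 - 9670 = -9672$)
$T{\left(o,D \right)} = - 2 o$ ($T{\left(o,D \right)} = - 2 \left(o + 0 D\right) = - 2 \left(o + 0\right) = - 2 o$)
$b{\left(l \right)} = - 12 l$ ($b{\left(l \right)} = - 3 - 2 l \left(-2\right) = - 3 \cdot 4 l = - 12 l$)
$\sqrt{Q + b{\left(-26 \right)}} = \sqrt{-9672 - -312} = \sqrt{-9672 + 312} = \sqrt{-9360} = 12 i \sqrt{65}$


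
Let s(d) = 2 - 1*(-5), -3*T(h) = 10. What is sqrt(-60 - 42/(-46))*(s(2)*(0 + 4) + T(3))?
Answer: 74*I*sqrt(3473)/23 ≈ 189.61*I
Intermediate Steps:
T(h) = -10/3 (T(h) = -1/3*10 = -10/3)
s(d) = 7 (s(d) = 2 + 5 = 7)
sqrt(-60 - 42/(-46))*(s(2)*(0 + 4) + T(3)) = sqrt(-60 - 42/(-46))*(7*(0 + 4) - 10/3) = sqrt(-60 - 42*(-1/46))*(7*4 - 10/3) = sqrt(-60 + 21/23)*(28 - 10/3) = sqrt(-1359/23)*(74/3) = (3*I*sqrt(3473)/23)*(74/3) = 74*I*sqrt(3473)/23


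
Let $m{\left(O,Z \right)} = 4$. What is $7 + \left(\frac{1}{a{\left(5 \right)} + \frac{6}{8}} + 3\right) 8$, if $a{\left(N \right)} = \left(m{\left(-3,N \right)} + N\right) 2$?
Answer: $\frac{2357}{75} \approx 31.427$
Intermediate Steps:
$a{\left(N \right)} = 8 + 2 N$ ($a{\left(N \right)} = \left(4 + N\right) 2 = 8 + 2 N$)
$7 + \left(\frac{1}{a{\left(5 \right)} + \frac{6}{8}} + 3\right) 8 = 7 + \left(\frac{1}{\left(8 + 2 \cdot 5\right) + \frac{6}{8}} + 3\right) 8 = 7 + \left(\frac{1}{\left(8 + 10\right) + 6 \cdot \frac{1}{8}} + 3\right) 8 = 7 + \left(\frac{1}{18 + \frac{3}{4}} + 3\right) 8 = 7 + \left(\frac{1}{\frac{75}{4}} + 3\right) 8 = 7 + \left(\frac{4}{75} + 3\right) 8 = 7 + \frac{229}{75} \cdot 8 = 7 + \frac{1832}{75} = \frac{2357}{75}$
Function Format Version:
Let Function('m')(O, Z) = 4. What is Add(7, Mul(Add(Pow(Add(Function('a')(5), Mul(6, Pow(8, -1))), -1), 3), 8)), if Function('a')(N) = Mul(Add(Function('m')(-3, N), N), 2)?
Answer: Rational(2357, 75) ≈ 31.427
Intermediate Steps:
Function('a')(N) = Add(8, Mul(2, N)) (Function('a')(N) = Mul(Add(4, N), 2) = Add(8, Mul(2, N)))
Add(7, Mul(Add(Pow(Add(Function('a')(5), Mul(6, Pow(8, -1))), -1), 3), 8)) = Add(7, Mul(Add(Pow(Add(Add(8, Mul(2, 5)), Mul(6, Pow(8, -1))), -1), 3), 8)) = Add(7, Mul(Add(Pow(Add(Add(8, 10), Mul(6, Rational(1, 8))), -1), 3), 8)) = Add(7, Mul(Add(Pow(Add(18, Rational(3, 4)), -1), 3), 8)) = Add(7, Mul(Add(Pow(Rational(75, 4), -1), 3), 8)) = Add(7, Mul(Add(Rational(4, 75), 3), 8)) = Add(7, Mul(Rational(229, 75), 8)) = Add(7, Rational(1832, 75)) = Rational(2357, 75)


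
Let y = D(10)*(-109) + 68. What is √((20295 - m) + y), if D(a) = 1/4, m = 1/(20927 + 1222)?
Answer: √4433900279483/14766 ≈ 142.60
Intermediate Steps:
m = 1/22149 ≈ 4.5149e-5
D(a) = ¼
y = 163/4 (y = (¼)*(-109) + 68 = -109/4 + 68 = 163/4 ≈ 40.750)
√((20295 - m) + y) = √((20295 - 1*1/22149) + 163/4) = √((20295 - 1/22149) + 163/4) = √(449513954/22149 + 163/4) = √(1801666103/88596) = √4433900279483/14766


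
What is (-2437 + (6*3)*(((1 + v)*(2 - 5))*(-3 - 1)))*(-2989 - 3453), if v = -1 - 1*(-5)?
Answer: 8741794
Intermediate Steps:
v = 4 (v = -1 + 5 = 4)
(-2437 + (6*3)*(((1 + v)*(2 - 5))*(-3 - 1)))*(-2989 - 3453) = (-2437 + (6*3)*(((1 + 4)*(2 - 5))*(-3 - 1)))*(-2989 - 3453) = (-2437 + 18*((5*(-3))*(-4)))*(-6442) = (-2437 + 18*(-15*(-4)))*(-6442) = (-2437 + 18*60)*(-6442) = (-2437 + 1080)*(-6442) = -1357*(-6442) = 8741794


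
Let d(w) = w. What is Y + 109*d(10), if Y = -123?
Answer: 967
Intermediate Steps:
Y + 109*d(10) = -123 + 109*10 = -123 + 1090 = 967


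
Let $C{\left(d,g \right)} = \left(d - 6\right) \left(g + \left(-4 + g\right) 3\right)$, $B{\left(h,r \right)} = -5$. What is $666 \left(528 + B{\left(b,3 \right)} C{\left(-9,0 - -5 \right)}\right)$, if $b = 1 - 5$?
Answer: $751248$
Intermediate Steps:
$b = -4$ ($b = 1 - 5 = -4$)
$C{\left(d,g \right)} = \left(-12 + 4 g\right) \left(-6 + d\right)$ ($C{\left(d,g \right)} = \left(-6 + d\right) \left(g + \left(-12 + 3 g\right)\right) = \left(-6 + d\right) \left(-12 + 4 g\right) = \left(-12 + 4 g\right) \left(-6 + d\right)$)
$666 \left(528 + B{\left(b,3 \right)} C{\left(-9,0 - -5 \right)}\right) = 666 \left(528 - 5 \left(72 - 24 \left(0 - -5\right) - -108 + 4 \left(-9\right) \left(0 - -5\right)\right)\right) = 666 \left(528 - 5 \left(72 - 24 \left(0 + 5\right) + 108 + 4 \left(-9\right) \left(0 + 5\right)\right)\right) = 666 \left(528 - 5 \left(72 - 120 + 108 + 4 \left(-9\right) 5\right)\right) = 666 \left(528 - 5 \left(72 - 120 + 108 - 180\right)\right) = 666 \left(528 - -600\right) = 666 \left(528 + 600\right) = 666 \cdot 1128 = 751248$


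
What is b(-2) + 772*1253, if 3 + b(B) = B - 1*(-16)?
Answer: 967327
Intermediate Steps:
b(B) = 13 + B (b(B) = -3 + (B - 1*(-16)) = -3 + (B + 16) = -3 + (16 + B) = 13 + B)
b(-2) + 772*1253 = (13 - 2) + 772*1253 = 11 + 967316 = 967327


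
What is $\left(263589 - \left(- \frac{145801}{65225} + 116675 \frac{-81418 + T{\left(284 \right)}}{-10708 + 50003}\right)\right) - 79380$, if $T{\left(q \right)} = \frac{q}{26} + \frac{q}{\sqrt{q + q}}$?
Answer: $\frac{218330919316034}{512603275} - \frac{23335 \sqrt{142}}{7859} \approx 4.2589 \cdot 10^{5}$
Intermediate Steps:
$T{\left(q \right)} = \frac{q}{26} + \frac{\sqrt{2} \sqrt{q}}{2}$ ($T{\left(q \right)} = q \frac{1}{26} + \frac{q}{\sqrt{2 q}} = \frac{q}{26} + \frac{q}{\sqrt{2} \sqrt{q}} = \frac{q}{26} + q \frac{\sqrt{2}}{2 \sqrt{q}} = \frac{q}{26} + \frac{\sqrt{2} \sqrt{q}}{2}$)
$\left(263589 - \left(- \frac{145801}{65225} + 116675 \frac{-81418 + T{\left(284 \right)}}{-10708 + 50003}\right)\right) - 79380 = \left(263589 - \left(- \frac{145801}{65225} + 116675 \frac{-81418 + \left(\frac{1}{26} \cdot 284 + \frac{\sqrt{2} \sqrt{284}}{2}\right)}{-10708 + 50003}\right)\right) - 79380 = \left(263589 - \left(- \frac{145801}{65225} + \frac{116675}{39295 \frac{1}{-81418 + \left(\frac{142}{13} + \frac{\sqrt{2} \cdot 2 \sqrt{71}}{2}\right)}}\right)\right) - 79380 = \left(263589 - \left(- \frac{145801}{65225} + \frac{116675}{39295 \frac{1}{-81418 + \left(\frac{142}{13} + \sqrt{142}\right)}}\right)\right) - 79380 = \left(263589 - \left(- \frac{145801}{65225} + \frac{116675}{39295 \frac{1}{- \frac{1058292}{13} + \sqrt{142}}}\right)\right) - 79380 = \left(263589 - \left(- \frac{145801}{65225} + 116675 \left(- \frac{1058292}{510835} + \frac{\sqrt{142}}{39295}\right)\right)\right) - 79380 = \left(263589 + \left(\left(\frac{1899634140}{7859} - \frac{23335 \sqrt{142}}{7859}\right) + \frac{145801}{65225}\right)\right) - 79380 = \left(263589 + \left(\frac{123904782631559}{512603275} - \frac{23335 \sqrt{142}}{7859}\right)\right) - 79380 = \left(\frac{259021367285534}{512603275} - \frac{23335 \sqrt{142}}{7859}\right) - 79380 = \frac{218330919316034}{512603275} - \frac{23335 \sqrt{142}}{7859}$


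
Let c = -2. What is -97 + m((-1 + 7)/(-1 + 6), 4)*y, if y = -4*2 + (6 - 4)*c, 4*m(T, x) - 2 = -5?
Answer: -88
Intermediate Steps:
m(T, x) = -3/4 (m(T, x) = 1/2 + (1/4)*(-5) = 1/2 - 5/4 = -3/4)
y = -12 (y = -4*2 + (6 - 4)*(-2) = -8 + 2*(-2) = -8 - 4 = -12)
-97 + m((-1 + 7)/(-1 + 6), 4)*y = -97 - 3/4*(-12) = -97 + 9 = -88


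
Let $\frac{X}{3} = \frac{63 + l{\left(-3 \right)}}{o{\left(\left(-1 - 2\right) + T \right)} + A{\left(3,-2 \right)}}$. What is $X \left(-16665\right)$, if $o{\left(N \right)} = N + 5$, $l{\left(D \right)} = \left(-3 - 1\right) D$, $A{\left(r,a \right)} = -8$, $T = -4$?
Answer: $\frac{749925}{2} \approx 3.7496 \cdot 10^{5}$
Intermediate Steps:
$l{\left(D \right)} = - 4 D$
$o{\left(N \right)} = 5 + N$
$X = - \frac{45}{2}$ ($X = 3 \frac{63 - -12}{\left(5 - 7\right) - 8} = 3 \frac{63 + 12}{\left(5 - 7\right) - 8} = 3 \frac{75}{\left(5 - 7\right) - 8} = 3 \frac{75}{-2 - 8} = 3 \frac{75}{-10} = 3 \cdot 75 \left(- \frac{1}{10}\right) = 3 \left(- \frac{15}{2}\right) = - \frac{45}{2} \approx -22.5$)
$X \left(-16665\right) = \left(- \frac{45}{2}\right) \left(-16665\right) = \frac{749925}{2}$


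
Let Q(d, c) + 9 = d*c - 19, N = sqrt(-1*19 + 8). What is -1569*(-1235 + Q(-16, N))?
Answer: 1981647 + 25104*I*sqrt(11) ≈ 1.9816e+6 + 83261.0*I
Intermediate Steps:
N = I*sqrt(11) (N = sqrt(-19 + 8) = sqrt(-11) = I*sqrt(11) ≈ 3.3166*I)
Q(d, c) = -28 + c*d (Q(d, c) = -9 + (d*c - 19) = -9 + (c*d - 19) = -9 + (-19 + c*d) = -28 + c*d)
-1569*(-1235 + Q(-16, N)) = -1569*(-1235 + (-28 + (I*sqrt(11))*(-16))) = -1569*(-1235 + (-28 - 16*I*sqrt(11))) = -1569*(-1263 - 16*I*sqrt(11)) = 1981647 + 25104*I*sqrt(11)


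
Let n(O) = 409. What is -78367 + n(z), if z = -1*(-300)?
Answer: -77958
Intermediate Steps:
z = 300
-78367 + n(z) = -78367 + 409 = -77958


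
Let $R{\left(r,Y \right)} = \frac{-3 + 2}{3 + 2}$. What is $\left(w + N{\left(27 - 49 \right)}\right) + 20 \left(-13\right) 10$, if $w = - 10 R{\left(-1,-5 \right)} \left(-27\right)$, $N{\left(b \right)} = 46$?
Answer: $-2608$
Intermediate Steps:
$R{\left(r,Y \right)} = - \frac{1}{5}$
$w = -54$ ($w = \left(-10\right) \left(- \frac{1}{5}\right) \left(-27\right) = 2 \left(-27\right) = -54$)
$\left(w + N{\left(27 - 49 \right)}\right) + 20 \left(-13\right) 10 = \left(-54 + 46\right) + 20 \left(-13\right) 10 = -8 - 2600 = -2608$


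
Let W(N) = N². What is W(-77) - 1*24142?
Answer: -18213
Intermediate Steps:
W(-77) - 1*24142 = (-77)² - 1*24142 = 5929 - 24142 = -18213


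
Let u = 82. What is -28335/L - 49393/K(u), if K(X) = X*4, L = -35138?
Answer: -863138677/5762632 ≈ -149.78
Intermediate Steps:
K(X) = 4*X
-28335/L - 49393/K(u) = -28335/(-35138) - 49393/(4*82) = -28335*(-1/35138) - 49393/328 = 28335/35138 - 49393*1/328 = 28335/35138 - 49393/328 = -863138677/5762632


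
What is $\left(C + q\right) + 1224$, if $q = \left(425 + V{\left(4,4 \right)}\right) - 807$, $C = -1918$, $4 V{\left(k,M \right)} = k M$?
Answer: $-1072$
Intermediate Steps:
$V{\left(k,M \right)} = \frac{M k}{4}$ ($V{\left(k,M \right)} = \frac{k M}{4} = \frac{M k}{4}$)
$q = -378$ ($q = \left(425 + \frac{1}{4} \cdot 4 \cdot 4\right) - 807 = \left(425 + 4\right) - 807 = 429 - 807 = -378$)
$\left(C + q\right) + 1224 = \left(-1918 - 378\right) + 1224 = -2296 + 1224 = -1072$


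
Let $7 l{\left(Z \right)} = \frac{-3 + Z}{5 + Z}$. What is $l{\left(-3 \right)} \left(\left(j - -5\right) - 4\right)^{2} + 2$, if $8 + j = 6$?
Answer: $\frac{11}{7} \approx 1.5714$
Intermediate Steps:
$j = -2$ ($j = -8 + 6 = -2$)
$l{\left(Z \right)} = \frac{-3 + Z}{7 \left(5 + Z\right)}$ ($l{\left(Z \right)} = \frac{\left(-3 + Z\right) \frac{1}{5 + Z}}{7} = \frac{\frac{1}{5 + Z} \left(-3 + Z\right)}{7} = \frac{-3 + Z}{7 \left(5 + Z\right)}$)
$l{\left(-3 \right)} \left(\left(j - -5\right) - 4\right)^{2} + 2 = \frac{-3 - 3}{7 \left(5 - 3\right)} \left(\left(-2 - -5\right) - 4\right)^{2} + 2 = \frac{1}{7} \cdot \frac{1}{2} \left(-6\right) \left(\left(-2 + 5\right) - 4\right)^{2} + 2 = \frac{1}{7} \cdot \frac{1}{2} \left(-6\right) \left(3 - 4\right)^{2} + 2 = - \frac{3 \left(-1\right)^{2}}{7} + 2 = \left(- \frac{3}{7}\right) 1 + 2 = - \frac{3}{7} + 2 = \frac{11}{7}$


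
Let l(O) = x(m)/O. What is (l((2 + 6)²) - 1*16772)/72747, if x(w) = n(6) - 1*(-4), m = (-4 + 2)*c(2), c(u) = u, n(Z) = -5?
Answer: -357803/1551936 ≈ -0.23055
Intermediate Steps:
m = -4 (m = (-4 + 2)*2 = -2*2 = -4)
x(w) = -1 (x(w) = -5 - 1*(-4) = -5 + 4 = -1)
l(O) = -1/O
(l((2 + 6)²) - 1*16772)/72747 = (-1/((2 + 6)²) - 1*16772)/72747 = (-1/(8²) - 16772)*(1/72747) = (-1/64 - 16772)*(1/72747) = -1073409/64*1/72747 = -357803/1551936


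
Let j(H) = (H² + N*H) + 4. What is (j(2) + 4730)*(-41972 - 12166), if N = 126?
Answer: -270148620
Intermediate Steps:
j(H) = 4 + H² + 126*H (j(H) = (H² + 126*H) + 4 = 4 + H² + 126*H)
(j(2) + 4730)*(-41972 - 12166) = ((4 + 2² + 126*2) + 4730)*(-41972 - 12166) = ((4 + 4 + 252) + 4730)*(-54138) = (260 + 4730)*(-54138) = 4990*(-54138) = -270148620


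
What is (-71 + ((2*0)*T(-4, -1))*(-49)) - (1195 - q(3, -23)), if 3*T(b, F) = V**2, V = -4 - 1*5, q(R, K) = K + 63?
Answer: -1226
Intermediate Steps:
q(R, K) = 63 + K
V = -9 (V = -4 - 5 = -9)
T(b, F) = 27 (T(b, F) = (1/3)*(-9)**2 = (1/3)*81 = 27)
(-71 + ((2*0)*T(-4, -1))*(-49)) - (1195 - q(3, -23)) = (-71 + ((2*0)*27)*(-49)) - (1195 - (63 - 23)) = (-71 + (0*27)*(-49)) - (1195 - 1*40) = (-71 + 0*(-49)) - (1195 - 40) = (-71 + 0) - 1*1155 = -71 - 1155 = -1226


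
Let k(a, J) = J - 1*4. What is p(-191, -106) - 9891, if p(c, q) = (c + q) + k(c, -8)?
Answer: -10200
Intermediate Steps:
k(a, J) = -4 + J (k(a, J) = J - 4 = -4 + J)
p(c, q) = -12 + c + q (p(c, q) = (c + q) + (-4 - 8) = (c + q) - 12 = -12 + c + q)
p(-191, -106) - 9891 = (-12 - 191 - 106) - 9891 = -309 - 9891 = -10200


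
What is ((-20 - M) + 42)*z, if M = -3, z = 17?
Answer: 425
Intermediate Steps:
((-20 - M) + 42)*z = ((-20 - 1*(-3)) + 42)*17 = ((-20 + 3) + 42)*17 = (-17 + 42)*17 = 25*17 = 425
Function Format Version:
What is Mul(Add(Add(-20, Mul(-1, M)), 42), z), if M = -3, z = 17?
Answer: 425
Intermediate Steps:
Mul(Add(Add(-20, Mul(-1, M)), 42), z) = Mul(Add(Add(-20, Mul(-1, -3)), 42), 17) = Mul(Add(Add(-20, 3), 42), 17) = Mul(Add(-17, 42), 17) = Mul(25, 17) = 425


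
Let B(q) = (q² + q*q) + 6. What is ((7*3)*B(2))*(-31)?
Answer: -9114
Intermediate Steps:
B(q) = 6 + 2*q² (B(q) = (q² + q²) + 6 = 2*q² + 6 = 6 + 2*q²)
((7*3)*B(2))*(-31) = ((7*3)*(6 + 2*2²))*(-31) = (21*(6 + 2*4))*(-31) = (21*(6 + 8))*(-31) = (21*14)*(-31) = 294*(-31) = -9114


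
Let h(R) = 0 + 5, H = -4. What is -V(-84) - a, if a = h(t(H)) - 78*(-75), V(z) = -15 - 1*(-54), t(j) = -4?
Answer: -5894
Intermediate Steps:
V(z) = 39 (V(z) = -15 + 54 = 39)
h(R) = 5
a = 5855 (a = 5 - 78*(-75) = 5 + 5850 = 5855)
-V(-84) - a = -1*39 - 1*5855 = -39 - 5855 = -5894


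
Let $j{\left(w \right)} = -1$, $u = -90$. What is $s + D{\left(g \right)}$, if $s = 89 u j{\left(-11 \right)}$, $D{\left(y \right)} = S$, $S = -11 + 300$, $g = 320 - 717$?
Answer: $8299$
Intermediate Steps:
$g = -397$
$S = 289$
$D{\left(y \right)} = 289$
$s = 8010$ ($s = 89 \left(-90\right) \left(-1\right) = \left(-8010\right) \left(-1\right) = 8010$)
$s + D{\left(g \right)} = 8010 + 289 = 8299$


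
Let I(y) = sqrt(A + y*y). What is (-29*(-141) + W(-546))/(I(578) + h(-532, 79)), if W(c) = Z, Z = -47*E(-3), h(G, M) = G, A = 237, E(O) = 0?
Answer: 725116/17099 + 1363*sqrt(334321)/17099 ≈ 88.497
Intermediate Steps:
Z = 0 (Z = -47*0 = 0)
W(c) = 0
I(y) = sqrt(237 + y**2) (I(y) = sqrt(237 + y*y) = sqrt(237 + y**2))
(-29*(-141) + W(-546))/(I(578) + h(-532, 79)) = (-29*(-141) + 0)/(sqrt(237 + 578**2) - 532) = (4089 + 0)/(sqrt(237 + 334084) - 532) = 4089/(sqrt(334321) - 532) = 4089/(-532 + sqrt(334321))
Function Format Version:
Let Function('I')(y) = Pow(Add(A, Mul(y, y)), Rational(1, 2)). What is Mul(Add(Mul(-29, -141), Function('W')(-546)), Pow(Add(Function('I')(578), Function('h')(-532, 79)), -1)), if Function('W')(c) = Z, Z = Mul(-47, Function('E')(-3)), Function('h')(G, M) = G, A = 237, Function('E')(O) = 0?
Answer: Add(Rational(725116, 17099), Mul(Rational(1363, 17099), Pow(334321, Rational(1, 2)))) ≈ 88.497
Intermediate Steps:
Z = 0 (Z = Mul(-47, 0) = 0)
Function('W')(c) = 0
Function('I')(y) = Pow(Add(237, Pow(y, 2)), Rational(1, 2)) (Function('I')(y) = Pow(Add(237, Mul(y, y)), Rational(1, 2)) = Pow(Add(237, Pow(y, 2)), Rational(1, 2)))
Mul(Add(Mul(-29, -141), Function('W')(-546)), Pow(Add(Function('I')(578), Function('h')(-532, 79)), -1)) = Mul(Add(Mul(-29, -141), 0), Pow(Add(Pow(Add(237, Pow(578, 2)), Rational(1, 2)), -532), -1)) = Mul(Add(4089, 0), Pow(Add(Pow(Add(237, 334084), Rational(1, 2)), -532), -1)) = Mul(4089, Pow(Add(Pow(334321, Rational(1, 2)), -532), -1)) = Mul(4089, Pow(Add(-532, Pow(334321, Rational(1, 2))), -1))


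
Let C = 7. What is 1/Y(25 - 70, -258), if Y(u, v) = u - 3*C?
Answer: -1/66 ≈ -0.015152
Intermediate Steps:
Y(u, v) = -21 + u (Y(u, v) = u - 3*7 = u - 21 = -21 + u)
1/Y(25 - 70, -258) = 1/(-21 + (25 - 70)) = 1/(-21 - 45) = 1/(-66) = -1/66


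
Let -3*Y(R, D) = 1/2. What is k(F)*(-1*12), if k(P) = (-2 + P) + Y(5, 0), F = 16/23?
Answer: 406/23 ≈ 17.652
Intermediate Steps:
Y(R, D) = -⅙ (Y(R, D) = -⅓/2 = -⅓*½ = -⅙)
F = 16/23 (F = 16*(1/23) = 16/23 ≈ 0.69565)
k(P) = -13/6 + P (k(P) = (-2 + P) - ⅙ = -13/6 + P)
k(F)*(-1*12) = (-13/6 + 16/23)*(-1*12) = -203/138*(-12) = 406/23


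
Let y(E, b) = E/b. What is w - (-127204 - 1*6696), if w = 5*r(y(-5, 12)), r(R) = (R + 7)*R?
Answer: 19279625/144 ≈ 1.3389e+5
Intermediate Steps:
r(R) = R*(7 + R) (r(R) = (7 + R)*R = R*(7 + R))
w = -1975/144 (w = 5*((-5/12)*(7 - 5/12)) = 5*((-5*1/12)*(7 - 5*1/12)) = 5*(-5*(7 - 5/12)/12) = 5*(-5/12*79/12) = 5*(-395/144) = -1975/144 ≈ -13.715)
w - (-127204 - 1*6696) = -1975/144 - (-127204 - 1*6696) = -1975/144 - (-127204 - 6696) = -1975/144 - 1*(-133900) = -1975/144 + 133900 = 19279625/144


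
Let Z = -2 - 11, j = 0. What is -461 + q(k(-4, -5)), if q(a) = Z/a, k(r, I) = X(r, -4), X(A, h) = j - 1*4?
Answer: -1831/4 ≈ -457.75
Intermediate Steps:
X(A, h) = -4 (X(A, h) = 0 - 1*4 = 0 - 4 = -4)
k(r, I) = -4
Z = -13
q(a) = -13/a
-461 + q(k(-4, -5)) = -461 - 13/(-4) = -461 - 13*(-¼) = -461 + 13/4 = -1831/4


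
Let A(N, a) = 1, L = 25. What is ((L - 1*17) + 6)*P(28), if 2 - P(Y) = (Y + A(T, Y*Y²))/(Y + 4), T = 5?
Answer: 245/16 ≈ 15.313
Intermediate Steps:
P(Y) = 2 - (1 + Y)/(4 + Y) (P(Y) = 2 - (Y + 1)/(Y + 4) = 2 - (1 + Y)/(4 + Y))
((L - 1*17) + 6)*P(28) = ((25 - 1*17) + 6)*((7 + 28)/(4 + 28)) = ((25 - 17) + 6)*(35/32) = (8 + 6)*((1/32)*35) = 14*(35/32) = 245/16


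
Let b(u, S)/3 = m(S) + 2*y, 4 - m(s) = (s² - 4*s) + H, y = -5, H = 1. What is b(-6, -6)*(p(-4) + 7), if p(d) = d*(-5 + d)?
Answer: -8643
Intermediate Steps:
m(s) = 3 - s² + 4*s (m(s) = 4 - ((s² - 4*s) + 1) = 4 - (1 + s² - 4*s) = 4 + (-1 - s² + 4*s) = 3 - s² + 4*s)
b(u, S) = -21 - 3*S² + 12*S (b(u, S) = 3*((3 - S² + 4*S) + 2*(-5)) = 3*((3 - S² + 4*S) - 10) = 3*(-7 - S² + 4*S) = -21 - 3*S² + 12*S)
b(-6, -6)*(p(-4) + 7) = (-21 - 3*(-6)² + 12*(-6))*(-4*(-5 - 4) + 7) = (-21 - 3*36 - 72)*(-4*(-9) + 7) = (-21 - 108 - 72)*(36 + 7) = -201*43 = -8643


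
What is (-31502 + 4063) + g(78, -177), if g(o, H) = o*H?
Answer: -41245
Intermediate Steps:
g(o, H) = H*o
(-31502 + 4063) + g(78, -177) = (-31502 + 4063) - 177*78 = -27439 - 13806 = -41245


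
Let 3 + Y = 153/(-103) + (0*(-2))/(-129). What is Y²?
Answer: 213444/10609 ≈ 20.119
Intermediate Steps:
Y = -462/103 (Y = -3 + (153/(-103) + (0*(-2))/(-129)) = -3 + (153*(-1/103) + 0*(-1/129)) = -3 + (-153/103 + 0) = -3 - 153/103 = -462/103 ≈ -4.4854)
Y² = (-462/103)² = 213444/10609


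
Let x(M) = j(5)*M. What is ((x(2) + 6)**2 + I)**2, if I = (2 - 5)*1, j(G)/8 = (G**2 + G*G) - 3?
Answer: 330120342721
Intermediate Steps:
j(G) = -24 + 16*G**2 (j(G) = 8*((G**2 + G*G) - 3) = 8*((G**2 + G**2) - 3) = 8*(2*G**2 - 3) = 8*(-3 + 2*G**2) = -24 + 16*G**2)
I = -3 (I = -3*1 = -3)
x(M) = 376*M (x(M) = (-24 + 16*5**2)*M = (-24 + 16*25)*M = (-24 + 400)*M = 376*M)
((x(2) + 6)**2 + I)**2 = ((376*2 + 6)**2 - 3)**2 = ((752 + 6)**2 - 3)**2 = (758**2 - 3)**2 = (574564 - 3)**2 = 574561**2 = 330120342721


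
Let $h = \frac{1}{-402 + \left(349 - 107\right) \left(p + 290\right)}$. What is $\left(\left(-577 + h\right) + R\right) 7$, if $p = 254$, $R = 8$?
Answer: $- \frac{522752811}{131246} \approx -3983.0$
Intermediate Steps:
$h = \frac{1}{131246}$ ($h = \frac{1}{-402 + \left(349 - 107\right) \left(254 + 290\right)} = \frac{1}{-402 + 242 \cdot 544} = \frac{1}{-402 + 131648} = \frac{1}{131246} \approx 7.6193 \cdot 10^{-6}$)
$\left(\left(-577 + h\right) + R\right) 7 = \left(\left(-577 + \frac{1}{131246}\right) + 8\right) 7 = \left(- \frac{75728941}{131246} + 8\right) 7 = \left(- \frac{74678973}{131246}\right) 7 = - \frac{522752811}{131246}$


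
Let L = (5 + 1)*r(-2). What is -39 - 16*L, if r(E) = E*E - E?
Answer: -615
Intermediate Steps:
r(E) = E² - E
L = 36 (L = (5 + 1)*(-2*(-1 - 2)) = 6*(-2*(-3)) = 6*6 = 36)
-39 - 16*L = -39 - 16*36 = -39 - 576 = -615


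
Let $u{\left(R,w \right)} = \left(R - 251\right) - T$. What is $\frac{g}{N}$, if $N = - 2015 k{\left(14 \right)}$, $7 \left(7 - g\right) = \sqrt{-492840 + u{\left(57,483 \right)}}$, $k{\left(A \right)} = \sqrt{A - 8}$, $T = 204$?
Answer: $\frac{\sqrt{6} \left(-49 + i \sqrt{493238}\right)}{84630} \approx -0.0014182 + 0.020327 i$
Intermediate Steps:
$k{\left(A \right)} = \sqrt{-8 + A}$
$u{\left(R,w \right)} = -455 + R$ ($u{\left(R,w \right)} = \left(R - 251\right) - 204 = \left(-251 + R\right) - 204 = -455 + R$)
$g = 7 - \frac{i \sqrt{493238}}{7}$ ($g = 7 - \frac{\sqrt{-492840 + \left(-455 + 57\right)}}{7} = 7 - \frac{\sqrt{-492840 - 398}}{7} = 7 - \frac{\sqrt{-493238}}{7} = 7 - \frac{i \sqrt{493238}}{7} \approx 7.0 - 100.33 i$)
$N = - 2015 \sqrt{6}$ ($N = - 2015 \sqrt{-8 + 14} = - 2015 \sqrt{6} \approx -4935.7$)
$\frac{g}{N} = \frac{7 - \frac{i \sqrt{493238}}{7}}{\left(-2015\right) \sqrt{6}} = \left(7 - \frac{i \sqrt{493238}}{7}\right) \left(- \frac{\sqrt{6}}{12090}\right) = - \frac{\sqrt{6} \left(7 - \frac{i \sqrt{493238}}{7}\right)}{12090}$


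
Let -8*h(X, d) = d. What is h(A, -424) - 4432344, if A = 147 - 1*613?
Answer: -4432291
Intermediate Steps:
A = -466 (A = 147 - 613 = -466)
h(X, d) = -d/8
h(A, -424) - 4432344 = -⅛*(-424) - 4432344 = 53 - 4432344 = -4432291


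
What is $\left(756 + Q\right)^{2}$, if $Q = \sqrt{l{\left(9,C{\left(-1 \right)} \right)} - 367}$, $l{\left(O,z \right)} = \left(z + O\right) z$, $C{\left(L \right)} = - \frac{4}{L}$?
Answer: $571221 + 4536 i \sqrt{35} \approx 5.7122 \cdot 10^{5} + 26835.0 i$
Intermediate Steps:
$l{\left(O,z \right)} = z \left(O + z\right)$ ($l{\left(O,z \right)} = \left(O + z\right) z = z \left(O + z\right)$)
$Q = 3 i \sqrt{35}$ ($Q = \sqrt{- \frac{4}{-1} \left(9 - \frac{4}{-1}\right) - 367} = \sqrt{\left(-4\right) \left(-1\right) \left(9 - -4\right) - 367} = \sqrt{4 \left(9 + 4\right) - 367} = \sqrt{4 \cdot 13 - 367} = \sqrt{52 - 367} = \sqrt{-315} = 3 i \sqrt{35} \approx 17.748 i$)
$\left(756 + Q\right)^{2} = \left(756 + 3 i \sqrt{35}\right)^{2}$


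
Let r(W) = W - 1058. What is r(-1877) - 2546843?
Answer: -2549778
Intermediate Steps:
r(W) = -1058 + W
r(-1877) - 2546843 = (-1058 - 1877) - 2546843 = -2935 - 2546843 = -2549778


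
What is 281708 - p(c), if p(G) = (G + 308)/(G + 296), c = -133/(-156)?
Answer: 13045567591/46309 ≈ 2.8171e+5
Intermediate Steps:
c = 133/156 (c = -133*(-1/156) = 133/156 ≈ 0.85256)
p(G) = (308 + G)/(296 + G)
281708 - p(c) = 281708 - (308 + 133/156)/(296 + 133/156) = 281708 - 48181/(46309/156*156) = 281708 - 156*48181/(46309*156) = 281708 - 1*48181/46309 = 281708 - 48181/46309 = 13045567591/46309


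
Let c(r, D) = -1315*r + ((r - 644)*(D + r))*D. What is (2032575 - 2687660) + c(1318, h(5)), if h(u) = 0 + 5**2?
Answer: 20241295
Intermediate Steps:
h(u) = 25 (h(u) = 0 + 25 = 25)
c(r, D) = -1315*r + D*(-644 + r)*(D + r) (c(r, D) = -1315*r + ((-644 + r)*(D + r))*D = -1315*r + D*(-644 + r)*(D + r))
(2032575 - 2687660) + c(1318, h(5)) = (2032575 - 2687660) + (-1315*1318 - 644*25**2 + 25*1318**2 + 1318*25**2 - 644*25*1318) = -655085 + (-1733170 - 644*625 + 25*1737124 + 1318*625 - 21219800) = -655085 + (-1733170 - 402500 + 43428100 + 823750 - 21219800) = -655085 + 20896380 = 20241295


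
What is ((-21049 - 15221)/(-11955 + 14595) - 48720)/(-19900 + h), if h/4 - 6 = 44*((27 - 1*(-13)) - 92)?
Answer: 1429523/851488 ≈ 1.6789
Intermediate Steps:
h = -9128 (h = 24 + 4*(44*((27 - 1*(-13)) - 92)) = 24 + 4*(44*((27 + 13) - 92)) = 24 + 4*(44*(40 - 92)) = 24 + 4*(44*(-52)) = 24 + 4*(-2288) = 24 - 9152 = -9128)
((-21049 - 15221)/(-11955 + 14595) - 48720)/(-19900 + h) = ((-21049 - 15221)/(-11955 + 14595) - 48720)/(-19900 - 9128) = (-36270/2640 - 48720)/(-29028) = (-36270*1/2640 - 48720)*(-1/29028) = (-1209/88 - 48720)*(-1/29028) = -4288569/88*(-1/29028) = 1429523/851488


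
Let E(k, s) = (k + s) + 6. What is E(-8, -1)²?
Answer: 9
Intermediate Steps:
E(k, s) = 6 + k + s
E(-8, -1)² = (6 - 8 - 1)² = (-3)² = 9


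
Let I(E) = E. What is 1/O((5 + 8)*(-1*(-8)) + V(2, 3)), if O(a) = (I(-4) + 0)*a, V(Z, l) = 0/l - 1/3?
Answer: -3/1244 ≈ -0.0024116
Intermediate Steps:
V(Z, l) = -1/3 (V(Z, l) = 0 - 1*1/3 = 0 - 1/3 = -1/3)
O(a) = -4*a (O(a) = (-4 + 0)*a = -4*a)
1/O((5 + 8)*(-1*(-8)) + V(2, 3)) = 1/(-4*((5 + 8)*(-1*(-8)) - 1/3)) = 1/(-4*(13*8 - 1/3)) = 1/(-4*(104 - 1/3)) = 1/(-4*311/3) = 1/(-1244/3) = -3/1244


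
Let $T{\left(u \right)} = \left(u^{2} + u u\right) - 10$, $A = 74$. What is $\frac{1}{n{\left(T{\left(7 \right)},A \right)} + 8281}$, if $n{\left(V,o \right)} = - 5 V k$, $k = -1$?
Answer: $\frac{1}{8721} \approx 0.00011467$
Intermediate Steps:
$T{\left(u \right)} = -10 + 2 u^{2}$ ($T{\left(u \right)} = \left(u^{2} + u^{2}\right) - 10 = 2 u^{2} - 10 = -10 + 2 u^{2}$)
$n{\left(V,o \right)} = 5 V$ ($n{\left(V,o \right)} = - 5 V \left(-1\right) = 5 V$)
$\frac{1}{n{\left(T{\left(7 \right)},A \right)} + 8281} = \frac{1}{5 \left(-10 + 2 \cdot 7^{2}\right) + 8281} = \frac{1}{5 \left(-10 + 2 \cdot 49\right) + 8281} = \frac{1}{5 \left(-10 + 98\right) + 8281} = \frac{1}{5 \cdot 88 + 8281} = \frac{1}{440 + 8281} = \frac{1}{8721}$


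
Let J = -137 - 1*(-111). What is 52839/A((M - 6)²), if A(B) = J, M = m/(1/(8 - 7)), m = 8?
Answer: -52839/26 ≈ -2032.3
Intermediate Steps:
M = 8 (M = 8/(1/(8 - 7)) = 8/(1/1) = 8/1 = 8*1 = 8)
J = -26 (J = -137 + 111 = -26)
A(B) = -26
52839/A((M - 6)²) = 52839/(-26) = 52839*(-1/26) = -52839/26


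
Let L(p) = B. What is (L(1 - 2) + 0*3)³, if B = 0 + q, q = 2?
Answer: 8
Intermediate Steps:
B = 2 (B = 0 + 2 = 2)
L(p) = 2
(L(1 - 2) + 0*3)³ = (2 + 0*3)³ = (2 + 0)³ = 2³ = 8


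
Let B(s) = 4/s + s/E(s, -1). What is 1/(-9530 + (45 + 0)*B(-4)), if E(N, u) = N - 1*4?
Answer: -2/19105 ≈ -0.00010468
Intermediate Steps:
E(N, u) = -4 + N (E(N, u) = N - 4 = -4 + N)
B(s) = 4/s + s/(-4 + s)
1/(-9530 + (45 + 0)*B(-4)) = 1/(-9530 + (45 + 0)*(4/(-4) - 4/(-4 - 4))) = 1/(-9530 + 45*(4*(-¼) - 4/(-8))) = 1/(-9530 + 45*(-1 - 4*(-⅛))) = 1/(-9530 + 45*(-1 + ½)) = 1/(-9530 + 45*(-½)) = 1/(-9530 - 45/2) = 1/(-19105/2) = -2/19105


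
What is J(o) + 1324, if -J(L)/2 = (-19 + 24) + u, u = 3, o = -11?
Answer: 1308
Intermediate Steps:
J(L) = -16 (J(L) = -2*((-19 + 24) + 3) = -2*(5 + 3) = -2*8 = -16)
J(o) + 1324 = -16 + 1324 = 1308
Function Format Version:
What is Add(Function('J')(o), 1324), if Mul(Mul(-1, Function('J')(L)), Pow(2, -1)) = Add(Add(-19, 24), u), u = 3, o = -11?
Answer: 1308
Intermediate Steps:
Function('J')(L) = -16 (Function('J')(L) = Mul(-2, Add(Add(-19, 24), 3)) = Mul(-2, Add(5, 3)) = Mul(-2, 8) = -16)
Add(Function('J')(o), 1324) = Add(-16, 1324) = 1308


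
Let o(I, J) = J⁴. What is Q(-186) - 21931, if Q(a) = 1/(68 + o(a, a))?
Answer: -26248847301403/1196883284 ≈ -21931.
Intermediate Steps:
Q(a) = 1/(68 + a⁴)
Q(-186) - 21931 = 1/(68 + (-186)⁴) - 21931 = 1/(68 + 1196883216) - 21931 = 1/1196883284 - 21931 = -26248847301403/1196883284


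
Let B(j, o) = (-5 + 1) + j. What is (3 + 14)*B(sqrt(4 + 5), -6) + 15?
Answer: -2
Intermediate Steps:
B(j, o) = -4 + j
(3 + 14)*B(sqrt(4 + 5), -6) + 15 = (3 + 14)*(-4 + sqrt(4 + 5)) + 15 = 17*(-4 + sqrt(9)) + 15 = 17*(-4 + 3) + 15 = 17*(-1) + 15 = -17 + 15 = -2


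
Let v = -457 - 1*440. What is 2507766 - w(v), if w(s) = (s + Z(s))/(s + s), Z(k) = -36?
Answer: 1499643757/598 ≈ 2.5078e+6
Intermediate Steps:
v = -897 (v = -457 - 440 = -897)
w(s) = (-36 + s)/(2*s) (w(s) = (s - 36)/(s + s) = (-36 + s)/((2*s)) = (-36 + s)*(1/(2*s)) = (-36 + s)/(2*s))
2507766 - w(v) = 2507766 - (-36 - 897)/(2*(-897)) = 2507766 - (-1)*(-933)/(2*897) = 2507766 - 1*311/598 = 2507766 - 311/598 = 1499643757/598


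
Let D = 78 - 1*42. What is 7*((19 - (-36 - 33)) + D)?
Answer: 868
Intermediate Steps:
D = 36 (D = 78 - 42 = 36)
7*((19 - (-36 - 33)) + D) = 7*((19 - (-36 - 33)) + 36) = 7*((19 - 1*(-69)) + 36) = 7*((19 + 69) + 36) = 7*(88 + 36) = 7*124 = 868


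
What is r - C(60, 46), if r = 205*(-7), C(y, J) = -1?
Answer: -1434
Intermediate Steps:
r = -1435
r - C(60, 46) = -1435 - 1*(-1) = -1435 + 1 = -1434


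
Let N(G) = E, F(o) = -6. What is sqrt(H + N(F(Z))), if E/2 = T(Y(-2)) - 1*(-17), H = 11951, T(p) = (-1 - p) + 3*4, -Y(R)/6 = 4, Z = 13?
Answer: sqrt(12055) ≈ 109.80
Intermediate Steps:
Y(R) = -24 (Y(R) = -6*4 = -24)
T(p) = 11 - p (T(p) = (-1 - p) + 12 = 11 - p)
E = 104 (E = 2*((11 - 1*(-24)) - 1*(-17)) = 2*((11 + 24) + 17) = 2*(35 + 17) = 2*52 = 104)
N(G) = 104
sqrt(H + N(F(Z))) = sqrt(11951 + 104) = sqrt(12055)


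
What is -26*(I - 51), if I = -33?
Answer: 2184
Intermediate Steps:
-26*(I - 51) = -26*(-33 - 51) = -26*(-84) = 2184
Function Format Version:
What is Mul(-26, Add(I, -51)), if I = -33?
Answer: 2184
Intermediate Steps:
Mul(-26, Add(I, -51)) = Mul(-26, Add(-33, -51)) = Mul(-26, -84) = 2184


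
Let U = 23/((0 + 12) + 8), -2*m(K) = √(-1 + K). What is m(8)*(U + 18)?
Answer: -383*√7/40 ≈ -25.333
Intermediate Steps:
m(K) = -√(-1 + K)/2
U = 23/20 (U = 23/(12 + 8) = 23/20 ≈ 1.1500)
m(8)*(U + 18) = (-√(-1 + 8)/2)*(23/20 + 18) = -√7/2*(383/20) = -383*√7/40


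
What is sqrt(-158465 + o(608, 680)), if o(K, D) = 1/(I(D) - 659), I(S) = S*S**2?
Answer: 2*I*sqrt(3916742490699329016831)/314431341 ≈ 398.08*I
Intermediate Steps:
I(S) = S**3
o(K, D) = 1/(-659 + D**3) (o(K, D) = 1/(D**3 - 659) = 1/(-659 + D**3))
sqrt(-158465 + o(608, 680)) = sqrt(-158465 + 1/(-659 + 680**3)) = sqrt(-158465 + 1/(-659 + 314432000)) = sqrt(-158465 + 1/314431341) = sqrt(-49826362451564/314431341) = 2*I*sqrt(3916742490699329016831)/314431341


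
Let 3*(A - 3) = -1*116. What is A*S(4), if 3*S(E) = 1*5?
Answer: -535/9 ≈ -59.444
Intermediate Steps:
S(E) = 5/3 (S(E) = (1*5)/3 = (⅓)*5 = 5/3)
A = -107/3 (A = 3 + (-1*116)/3 = 3 + (⅓)*(-116) = 3 - 116/3 = -107/3 ≈ -35.667)
A*S(4) = -107/3*5/3 = -535/9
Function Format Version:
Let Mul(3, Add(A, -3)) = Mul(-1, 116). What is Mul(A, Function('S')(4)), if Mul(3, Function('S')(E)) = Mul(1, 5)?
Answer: Rational(-535, 9) ≈ -59.444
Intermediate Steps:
Function('S')(E) = Rational(5, 3) (Function('S')(E) = Mul(Rational(1, 3), Mul(1, 5)) = Mul(Rational(1, 3), 5) = Rational(5, 3))
A = Rational(-107, 3) (A = Add(3, Mul(Rational(1, 3), Mul(-1, 116))) = Add(3, Mul(Rational(1, 3), -116)) = Add(3, Rational(-116, 3)) = Rational(-107, 3) ≈ -35.667)
Mul(A, Function('S')(4)) = Mul(Rational(-107, 3), Rational(5, 3)) = Rational(-535, 9)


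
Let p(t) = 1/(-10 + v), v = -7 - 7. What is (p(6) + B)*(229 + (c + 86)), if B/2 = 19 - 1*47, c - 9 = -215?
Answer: -146605/24 ≈ -6108.5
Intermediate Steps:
c = -206 (c = 9 - 215 = -206)
v = -14
B = -56 (B = 2*(19 - 1*47) = 2*(19 - 47) = 2*(-28) = -56)
p(t) = -1/24 (p(t) = 1/(-10 - 14) = 1/(-24) = -1/24)
(p(6) + B)*(229 + (c + 86)) = (-1/24 - 56)*(229 + (-206 + 86)) = -1345*(229 - 120)/24 = -1345/24*109 = -146605/24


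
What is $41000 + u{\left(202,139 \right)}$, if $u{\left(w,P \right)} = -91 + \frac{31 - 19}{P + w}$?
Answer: $\frac{13949981}{341} \approx 40909.0$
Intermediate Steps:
$u{\left(w,P \right)} = -91 + \frac{12}{P + w}$
$41000 + u{\left(202,139 \right)} = 41000 + \frac{12 - 12649 - 18382}{139 + 202} = 41000 + \frac{12 - 12649 - 18382}{341} = 41000 + \frac{1}{341} \left(-31019\right) = 41000 - \frac{31019}{341} = \frac{13949981}{341}$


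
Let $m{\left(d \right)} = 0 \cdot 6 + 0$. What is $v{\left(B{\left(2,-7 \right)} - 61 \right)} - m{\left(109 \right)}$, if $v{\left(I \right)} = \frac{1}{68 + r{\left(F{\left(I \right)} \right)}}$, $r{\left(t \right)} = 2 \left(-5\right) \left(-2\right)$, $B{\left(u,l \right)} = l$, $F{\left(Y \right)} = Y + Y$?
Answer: $\frac{1}{88} \approx 0.011364$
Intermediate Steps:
$F{\left(Y \right)} = 2 Y$
$r{\left(t \right)} = 20$ ($r{\left(t \right)} = \left(-10\right) \left(-2\right) = 20$)
$v{\left(I \right)} = \frac{1}{88}$ ($v{\left(I \right)} = \frac{1}{68 + 20} = \frac{1}{88}$)
$m{\left(d \right)} = 0$ ($m{\left(d \right)} = 0 + 0 = 0$)
$v{\left(B{\left(2,-7 \right)} - 61 \right)} - m{\left(109 \right)} = \frac{1}{88} - 0 = \frac{1}{88} + 0 = \frac{1}{88}$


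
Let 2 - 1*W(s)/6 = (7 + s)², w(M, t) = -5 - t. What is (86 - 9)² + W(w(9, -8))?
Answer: 5341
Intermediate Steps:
W(s) = 12 - 6*(7 + s)²
(86 - 9)² + W(w(9, -8)) = (86 - 9)² + (12 - 6*(7 + (-5 - 1*(-8)))²) = 77² + (12 - 6*(7 + (-5 + 8))²) = 5929 + (12 - 6*(7 + 3)²) = 5929 + (12 - 6*10²) = 5929 + (12 - 6*100) = 5929 + (12 - 600) = 5929 - 588 = 5341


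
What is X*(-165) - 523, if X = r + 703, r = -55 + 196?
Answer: -139783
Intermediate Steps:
r = 141
X = 844 (X = 141 + 703 = 844)
X*(-165) - 523 = 844*(-165) - 523 = -139260 - 523 = -139783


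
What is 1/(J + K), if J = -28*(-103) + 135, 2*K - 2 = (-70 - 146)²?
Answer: 1/26348 ≈ 3.7954e-5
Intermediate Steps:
K = 23329 (K = 1 + (-70 - 146)²/2 = 1 + (½)*(-216)² = 1 + (½)*46656 = 1 + 23328 = 23329)
J = 3019 (J = 2884 + 135 = 3019)
1/(J + K) = 1/(3019 + 23329) = 1/26348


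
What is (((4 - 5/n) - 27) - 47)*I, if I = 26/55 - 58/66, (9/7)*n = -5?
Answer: 32227/1155 ≈ 27.902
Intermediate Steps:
n = -35/9 (n = (7/9)*(-5) = -35/9 ≈ -3.8889)
I = -67/165 (I = 26*(1/55) - 58*1/66 = 26/55 - 29/33 = -67/165 ≈ -0.40606)
(((4 - 5/n) - 27) - 47)*I = (((4 - 5/(-35/9)) - 27) - 47)*(-67/165) = (((4 - 9/35*(-5)) - 27) - 47)*(-67/165) = (((4 + 9/7) - 27) - 47)*(-67/165) = ((37/7 - 27) - 47)*(-67/165) = (-152/7 - 47)*(-67/165) = -481/7*(-67/165) = 32227/1155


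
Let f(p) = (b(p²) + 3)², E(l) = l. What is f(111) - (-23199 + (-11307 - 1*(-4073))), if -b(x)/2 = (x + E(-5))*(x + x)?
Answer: 368426833907421514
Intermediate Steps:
b(x) = -4*x*(-5 + x) (b(x) = -2*(x - 5)*(x + x) = -2*(-5 + x)*2*x = -4*x*(-5 + x))
f(p) = (3 + 4*p²*(5 - p²))² (f(p) = (4*p²*(5 - p²) + 3)² = (3 + 4*p²*(5 - p²))²)
f(111) - (-23199 + (-11307 - 1*(-4073))) = (-3 + 4*111²*(-5 + 111²))² - (-23199 + (-11307 - 1*(-4073))) = (-3 + 4*12321*(-5 + 12321))² - (-23199 + (-11307 + 4073)) = (-3 + 4*12321*12316)² - (-23199 - 7234) = (-3 + 606981744)² - 1*(-30433) = 606981741² + 30433 = 368426833907391081 + 30433 = 368426833907421514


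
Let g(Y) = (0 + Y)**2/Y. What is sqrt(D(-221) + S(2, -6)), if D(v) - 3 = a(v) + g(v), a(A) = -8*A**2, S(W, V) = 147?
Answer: I*sqrt(390799) ≈ 625.14*I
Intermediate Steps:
g(Y) = Y (g(Y) = Y**2/Y = Y)
D(v) = 3 + v - 8*v**2 (D(v) = 3 + (-8*v**2 + v) = 3 + (v - 8*v**2) = 3 + v - 8*v**2)
sqrt(D(-221) + S(2, -6)) = sqrt((3 - 221 - 8*(-221)**2) + 147) = sqrt((3 - 221 - 8*48841) + 147) = sqrt((3 - 221 - 390728) + 147) = sqrt(-390946 + 147) = sqrt(-390799) = I*sqrt(390799)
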